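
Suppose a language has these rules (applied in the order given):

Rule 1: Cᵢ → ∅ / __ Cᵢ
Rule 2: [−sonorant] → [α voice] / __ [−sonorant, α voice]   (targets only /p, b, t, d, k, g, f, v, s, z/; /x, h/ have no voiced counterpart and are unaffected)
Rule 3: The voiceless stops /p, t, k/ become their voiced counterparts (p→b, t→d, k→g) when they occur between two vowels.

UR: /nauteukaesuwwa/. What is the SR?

naudeugaesuwa

Rule 1 (degemination): /ww/ is a geminate; the first /w/ deletes. /nauteukaesuwwa/ → nauteukaesuwa.
Rule 2 (regressive voicing assimilation): no segment meets the environment; /nauteukaesuwa/ is unchanged.
Rule 3 (intervocalic voicing): /t/ is a voiceless stop between vowels /u/ and /e/, so it voices to [d]. /k/ is a voiceless stop between vowels /u/ and /a/, so it voices to [g]. /nauteukaesuwa/ → naudeugaesuwa.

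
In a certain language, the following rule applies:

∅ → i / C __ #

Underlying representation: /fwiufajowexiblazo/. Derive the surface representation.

No segment of /fwiufajowexiblazo/ meets the structural description of the rule, so the form surfaces unchanged.

fwiufajowexiblazo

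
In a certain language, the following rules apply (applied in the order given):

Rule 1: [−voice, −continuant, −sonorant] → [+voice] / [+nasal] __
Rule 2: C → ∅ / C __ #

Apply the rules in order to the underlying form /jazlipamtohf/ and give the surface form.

jazlipamdoh

Rule 1 (post-nasal voicing): /t/ is a voiceless stop immediately after the nasal /m/, so it voices to [d]. /jazlipamtohf/ → jazlipamdohf.
Rule 2 (final cluster simplification): /f/ is the second consonant of a word-final cluster /hf/, so it deletes. /jazlipamdohf/ → jazlipamdoh.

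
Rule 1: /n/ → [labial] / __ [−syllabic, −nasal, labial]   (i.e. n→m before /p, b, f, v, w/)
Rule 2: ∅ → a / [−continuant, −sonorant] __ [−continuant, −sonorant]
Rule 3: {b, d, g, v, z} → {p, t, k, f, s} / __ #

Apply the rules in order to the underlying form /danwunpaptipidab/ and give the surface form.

damwumpapatipidap

Rule 1 (nasal place assimilation): /n/ precedes the labial consonant /w/, so it assimilates in place to [m]. /n/ precedes the labial consonant /p/, so it assimilates in place to [m]. /danwunpaptipidab/ → damwumpaptipidab.
Rule 2 (stop-cluster a-epenthesis): /p/ and /t/ form a stop–stop cluster, so [a] is inserted between them. /damwumpaptipidab/ → damwumpapatipidab.
Rule 3 (final devoicing): /b/ is a voiced obstruent in word-final position, so it devoices to [p]. /damwumpapatipidab/ → damwumpapatipidap.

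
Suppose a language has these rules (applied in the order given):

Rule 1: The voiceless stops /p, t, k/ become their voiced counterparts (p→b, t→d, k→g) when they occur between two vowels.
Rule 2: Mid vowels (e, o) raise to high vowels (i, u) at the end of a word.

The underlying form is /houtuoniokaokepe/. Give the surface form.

Rule 1 (intervocalic voicing): /t/ is a voiceless stop between vowels /u/ and /u/, so it voices to [d]. /k/ is a voiceless stop between vowels /o/ and /a/, so it voices to [g]. /k/ is a voiceless stop between vowels /o/ and /e/, so it voices to [g]. /p/ is a voiceless stop between vowels /e/ and /e/, so it voices to [b]. /houtuoniokaokepe/ → houduoniogaogebe.
Rule 2 (final vowel raising): /e/ is a mid vowel in word-final position, so it raises to [i]. /houduoniogaogebe/ → houduoniogaogebi.

houduoniogaogebi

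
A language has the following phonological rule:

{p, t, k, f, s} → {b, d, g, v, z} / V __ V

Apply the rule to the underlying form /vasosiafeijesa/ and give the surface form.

vazoziaveijeza

/s/ is a voiceless obstruent between vowels /a/ and /o/, so it voices to [z].
/s/ is a voiceless obstruent between vowels /o/ and /i/, so it voices to [z].
/f/ is a voiceless obstruent between vowels /a/ and /e/, so it voices to [v].
/s/ is a voiceless obstruent between vowels /e/ and /a/, so it voices to [z].
Surface form: [vazoziaveijeza].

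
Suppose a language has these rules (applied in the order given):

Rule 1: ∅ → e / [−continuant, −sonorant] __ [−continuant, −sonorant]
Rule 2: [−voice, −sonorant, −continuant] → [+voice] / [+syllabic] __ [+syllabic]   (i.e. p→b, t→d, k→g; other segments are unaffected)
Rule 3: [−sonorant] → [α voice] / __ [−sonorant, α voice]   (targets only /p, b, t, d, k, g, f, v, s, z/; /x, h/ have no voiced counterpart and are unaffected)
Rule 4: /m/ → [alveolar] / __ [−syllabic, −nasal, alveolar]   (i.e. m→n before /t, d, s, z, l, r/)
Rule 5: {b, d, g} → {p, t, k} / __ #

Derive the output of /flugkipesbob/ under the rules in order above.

flugegibezbop

Rule 1 (stop-cluster e-epenthesis): /g/ and /k/ form a stop–stop cluster, so [e] is inserted between them. /flugkipesbob/ → flugekipesbob.
Rule 2 (intervocalic voicing): /k/ is a voiceless stop between vowels /e/ and /i/, so it voices to [g]. /p/ is a voiceless stop between vowels /i/ and /e/, so it voices to [b]. /flugekipesbob/ → flugegibesbob.
Rule 3 (regressive voicing assimilation): /s/ precedes the voiced obstruent /b/, so it voices to [z] by assimilation. /flugegibesbob/ → flugegibezbob.
Rule 4 (nasal place assimilation): no segment meets the environment; /flugegibezbob/ is unchanged.
Rule 5 (final devoicing): /b/ is a voiced stop in word-final position, so it devoices to [p]. /flugegibezbob/ → flugegibezbop.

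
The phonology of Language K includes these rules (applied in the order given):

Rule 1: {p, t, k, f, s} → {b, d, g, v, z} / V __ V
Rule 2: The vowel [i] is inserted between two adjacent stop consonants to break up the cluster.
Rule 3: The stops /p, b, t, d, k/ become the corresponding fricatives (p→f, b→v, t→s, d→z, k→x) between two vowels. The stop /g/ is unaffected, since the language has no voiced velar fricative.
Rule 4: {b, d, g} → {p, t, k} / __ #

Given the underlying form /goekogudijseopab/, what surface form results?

goegoguzijseovap

Rule 1 (intervocalic voicing): /k/ is a voiceless obstruent between vowels /e/ and /o/, so it voices to [g]. /p/ is a voiceless obstruent between vowels /o/ and /a/, so it voices to [b]. /goekogudijseopab/ → goegogudijseobab.
Rule 2 (stop-cluster i-epenthesis): no segment meets the environment; /goegogudijseobab/ is unchanged.
Rule 3 (intervocalic spirantization): /d/ is a stop between vowels /u/ and /i/, so it spirantizes to the fricative [z]. /b/ is a stop between vowels /o/ and /a/, so it spirantizes to the fricative [v]. /goegogudijseobab/ → goegoguzijseovab.
Rule 4 (final devoicing): /b/ is a voiced stop in word-final position, so it devoices to [p]. /goegoguzijseovab/ → goegoguzijseovap.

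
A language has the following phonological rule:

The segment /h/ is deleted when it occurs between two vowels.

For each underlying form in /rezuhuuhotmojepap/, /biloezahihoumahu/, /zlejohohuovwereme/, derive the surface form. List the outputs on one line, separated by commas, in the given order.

rezuuuotmojepap, biloezaioumau, zlejoouovwereme

/rezuhuuhotmojepap/: /h/ occurs between vowels /u/ and /u/, so it deletes. /h/ occurs between vowels /u/ and /o/, so it deletes. → [rezuuuotmojepap].
/biloezahihoumahu/: /h/ occurs between vowels /a/ and /i/, so it deletes. /h/ occurs between vowels /i/ and /o/, so it deletes. /h/ occurs between vowels /a/ and /u/, so it deletes. → [biloezaioumau].
/zlejohohuovwereme/: /h/ occurs between vowels /o/ and /o/, so it deletes. /h/ occurs between vowels /o/ and /u/, so it deletes. → [zlejoouovwereme].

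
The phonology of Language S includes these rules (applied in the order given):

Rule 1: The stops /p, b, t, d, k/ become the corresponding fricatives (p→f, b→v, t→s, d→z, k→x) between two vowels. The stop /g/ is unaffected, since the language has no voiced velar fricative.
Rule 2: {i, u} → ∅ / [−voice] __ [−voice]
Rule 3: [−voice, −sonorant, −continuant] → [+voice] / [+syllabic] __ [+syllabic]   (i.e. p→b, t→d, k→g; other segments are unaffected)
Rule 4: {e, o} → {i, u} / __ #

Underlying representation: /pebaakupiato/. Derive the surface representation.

Rule 1 (intervocalic spirantization): /b/ is a stop between vowels /e/ and /a/, so it spirantizes to the fricative [v]. /k/ is a stop between vowels /a/ and /u/, so it spirantizes to the fricative [x]. /p/ is a stop between vowels /u/ and /i/, so it spirantizes to the fricative [f]. /t/ is a stop between vowels /a/ and /o/, so it spirantizes to the fricative [s]. /pebaakupiato/ → pevaaxufiaso.
Rule 2 (high vowel syncope): /u/ is a high vowel flanked by voiceless consonants /x/ and /f/, so it deletes. /pevaaxufiaso/ → pevaaxfiaso.
Rule 3 (intervocalic voicing): no segment meets the environment; /pevaaxfiaso/ is unchanged.
Rule 4 (final vowel raising): /o/ is a mid vowel in word-final position, so it raises to [u]. /pevaaxfiaso/ → pevaaxfiasu.

pevaaxfiasu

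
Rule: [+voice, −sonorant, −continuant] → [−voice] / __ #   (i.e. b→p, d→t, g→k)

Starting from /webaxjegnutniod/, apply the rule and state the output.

Scanning /webaxjegnutniod/: /b/ at position 3 is not in the conditioning environment; /g/ at position 8 is not in the conditioning environment; /d/ is a voiced stop in word-final position, so it devoices to [t].
Result: [webaxjegnutniot].

webaxjegnutniot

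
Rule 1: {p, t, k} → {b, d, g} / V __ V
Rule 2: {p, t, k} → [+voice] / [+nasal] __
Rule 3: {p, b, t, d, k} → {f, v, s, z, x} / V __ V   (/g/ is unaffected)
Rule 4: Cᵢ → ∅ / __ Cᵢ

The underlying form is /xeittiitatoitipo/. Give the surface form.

xeitiizazoizivo

Rule 1 (intervocalic voicing): /t/ is a voiceless stop between vowels /i/ and /a/, so it voices to [d]. /t/ is a voiceless stop between vowels /a/ and /o/, so it voices to [d]. /t/ is a voiceless stop between vowels /i/ and /i/, so it voices to [d]. /p/ is a voiceless stop between vowels /i/ and /o/, so it voices to [b]. /xeittiitatoitipo/ → xeittiidadoidibo.
Rule 2 (post-nasal voicing): no segment meets the environment; /xeittiidadoidibo/ is unchanged.
Rule 3 (intervocalic spirantization): /d/ is a stop between vowels /i/ and /a/, so it spirantizes to the fricative [z]. /d/ is a stop between vowels /a/ and /o/, so it spirantizes to the fricative [z]. /d/ is a stop between vowels /i/ and /i/, so it spirantizes to the fricative [z]. /b/ is a stop between vowels /i/ and /o/, so it spirantizes to the fricative [v]. /xeittiidadoidibo/ → xeittiizazoizivo.
Rule 4 (degemination): /tt/ is a geminate; the first /t/ deletes. /xeittiizazoizivo/ → xeitiizazoizivo.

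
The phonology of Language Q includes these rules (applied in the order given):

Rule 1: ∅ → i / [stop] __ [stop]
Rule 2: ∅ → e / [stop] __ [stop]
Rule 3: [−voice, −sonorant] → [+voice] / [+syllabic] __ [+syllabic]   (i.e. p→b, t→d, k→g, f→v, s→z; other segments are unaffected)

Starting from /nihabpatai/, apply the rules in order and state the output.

Rule 1 (stop-cluster i-epenthesis): /b/ and /p/ form a stop–stop cluster, so [i] is inserted between them. /nihabpatai/ → nihabipatai.
Rule 2 (stop-cluster e-epenthesis): no segment meets the environment; /nihabipatai/ is unchanged.
Rule 3 (intervocalic voicing): /p/ is a voiceless obstruent between vowels /i/ and /a/, so it voices to [b]. /t/ is a voiceless obstruent between vowels /a/ and /a/, so it voices to [d]. /nihabipatai/ → nihabibadai.

nihabibadai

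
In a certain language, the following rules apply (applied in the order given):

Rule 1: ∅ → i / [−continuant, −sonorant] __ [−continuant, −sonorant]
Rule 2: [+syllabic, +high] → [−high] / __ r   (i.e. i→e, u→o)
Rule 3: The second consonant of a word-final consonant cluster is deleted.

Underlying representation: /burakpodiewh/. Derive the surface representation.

Rule 1 (stop-cluster i-epenthesis): /k/ and /p/ form a stop–stop cluster, so [i] is inserted between them. /burakpodiewh/ → burakipodiewh.
Rule 2 (pre-rhotic lowering): /u/ is a high vowel immediately before /r/, so it lowers to [o]. /burakipodiewh/ → borakipodiewh.
Rule 3 (final cluster simplification): /h/ is the second consonant of a word-final cluster /wh/, so it deletes. /borakipodiewh/ → borakipodiew.

borakipodiew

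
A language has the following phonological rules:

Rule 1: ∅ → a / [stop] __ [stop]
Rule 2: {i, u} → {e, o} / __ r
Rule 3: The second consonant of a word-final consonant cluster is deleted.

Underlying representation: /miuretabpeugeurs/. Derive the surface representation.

mioretabapeugeor

Rule 1 (stop-cluster a-epenthesis): /b/ and /p/ form a stop–stop cluster, so [a] is inserted between them. /miuretabpeugeurs/ → miuretabapeugeurs.
Rule 2 (pre-rhotic lowering): /u/ is a high vowel immediately before /r/, so it lowers to [o]. /u/ is a high vowel immediately before /r/, so it lowers to [o]. /miuretabapeugeurs/ → mioretabapeugeors.
Rule 3 (final cluster simplification): /s/ is the second consonant of a word-final cluster /rs/, so it deletes. /mioretabapeugeors/ → mioretabapeugeor.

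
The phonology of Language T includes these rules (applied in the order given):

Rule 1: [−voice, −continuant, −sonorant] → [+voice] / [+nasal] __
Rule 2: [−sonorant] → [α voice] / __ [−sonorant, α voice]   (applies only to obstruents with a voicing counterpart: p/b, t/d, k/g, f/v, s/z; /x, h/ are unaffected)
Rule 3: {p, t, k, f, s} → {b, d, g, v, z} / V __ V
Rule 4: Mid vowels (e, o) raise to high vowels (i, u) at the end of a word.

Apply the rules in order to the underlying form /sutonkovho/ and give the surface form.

sudongofhu

Rule 1 (post-nasal voicing): /k/ is a voiceless stop immediately after the nasal /n/, so it voices to [g]. /sutonkovho/ → sutongovho.
Rule 2 (regressive voicing assimilation): /v/ precedes the voiceless obstruent /h/, so it devoices to [f] by assimilation. /sutongovho/ → sutongofho.
Rule 3 (intervocalic voicing): /t/ is a voiceless obstruent between vowels /u/ and /o/, so it voices to [d]. /sutongofho/ → sudongofho.
Rule 4 (final vowel raising): /o/ is a mid vowel in word-final position, so it raises to [u]. /sudongofho/ → sudongofhu.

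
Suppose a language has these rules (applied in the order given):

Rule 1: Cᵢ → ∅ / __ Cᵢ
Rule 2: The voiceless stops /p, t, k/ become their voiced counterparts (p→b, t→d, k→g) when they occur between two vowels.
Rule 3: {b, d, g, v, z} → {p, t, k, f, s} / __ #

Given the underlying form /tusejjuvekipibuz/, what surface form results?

tusejuvegibibus

Rule 1 (degemination): /jj/ is a geminate; the first /j/ deletes. /tusejjuvekipibuz/ → tusejuvekipibuz.
Rule 2 (intervocalic voicing): /k/ is a voiceless stop between vowels /e/ and /i/, so it voices to [g]. /p/ is a voiceless stop between vowels /i/ and /i/, so it voices to [b]. /tusejuvekipibuz/ → tusejuvegibibuz.
Rule 3 (final devoicing): /z/ is a voiced obstruent in word-final position, so it devoices to [s]. /tusejuvegibibuz/ → tusejuvegibibus.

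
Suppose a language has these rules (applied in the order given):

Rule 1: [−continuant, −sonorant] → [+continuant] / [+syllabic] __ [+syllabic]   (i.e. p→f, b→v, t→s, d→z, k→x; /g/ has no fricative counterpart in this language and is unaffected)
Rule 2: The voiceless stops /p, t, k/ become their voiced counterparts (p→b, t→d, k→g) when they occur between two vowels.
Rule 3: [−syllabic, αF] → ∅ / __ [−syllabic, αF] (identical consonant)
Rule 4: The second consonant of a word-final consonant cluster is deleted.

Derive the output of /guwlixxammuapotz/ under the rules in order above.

Rule 1 (intervocalic spirantization): /p/ is a stop between vowels /a/ and /o/, so it spirantizes to the fricative [f]. /guwlixxammuapotz/ → guwlixxammuafotz.
Rule 2 (intervocalic voicing): no segment meets the environment; /guwlixxammuafotz/ is unchanged.
Rule 3 (degemination): /xx/ is a geminate; the first /x/ deletes. /mm/ is a geminate; the first /m/ deletes. /guwlixxammuafotz/ → guwlixamuafotz.
Rule 4 (final cluster simplification): /z/ is the second consonant of a word-final cluster /tz/, so it deletes. /guwlixamuafotz/ → guwlixamuafot.

guwlixamuafot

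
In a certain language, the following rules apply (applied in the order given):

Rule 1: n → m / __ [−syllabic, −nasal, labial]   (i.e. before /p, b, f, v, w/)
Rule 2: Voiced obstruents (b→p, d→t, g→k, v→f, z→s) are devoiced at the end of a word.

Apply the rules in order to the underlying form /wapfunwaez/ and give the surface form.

Rule 1 (nasal place assimilation): /n/ precedes the labial consonant /w/, so it assimilates in place to [m]. /wapfunwaez/ → wapfumwaez.
Rule 2 (final devoicing): /z/ is a voiced obstruent in word-final position, so it devoices to [s]. /wapfumwaez/ → wapfumwaes.

wapfumwaes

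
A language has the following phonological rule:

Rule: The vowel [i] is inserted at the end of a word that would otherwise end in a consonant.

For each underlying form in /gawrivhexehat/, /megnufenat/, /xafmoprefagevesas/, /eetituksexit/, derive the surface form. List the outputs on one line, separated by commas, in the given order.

/gawrivhexehat/: the form ends in the consonant /t/, so [i] is inserted word-finally. → [gawrivhexehati].
/megnufenat/: the form ends in the consonant /t/, so [i] is inserted word-finally. → [megnufenati].
/xafmoprefagevesas/: the form ends in the consonant /s/, so [i] is inserted word-finally. → [xafmoprefagevesasi].
/eetituksexit/: the form ends in the consonant /t/, so [i] is inserted word-finally. → [eetituksexiti].

gawrivhexehati, megnufenati, xafmoprefagevesasi, eetituksexiti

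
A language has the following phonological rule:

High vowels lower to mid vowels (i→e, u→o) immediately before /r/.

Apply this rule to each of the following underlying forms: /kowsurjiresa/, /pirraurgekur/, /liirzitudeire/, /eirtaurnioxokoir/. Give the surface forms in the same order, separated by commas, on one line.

/kowsurjiresa/: /u/ is a high vowel immediately before /r/, so it lowers to [o]. /i/ is a high vowel immediately before /r/, so it lowers to [e]. → [kowsorjeresa].
/pirraurgekur/: /i/ is a high vowel immediately before /r/, so it lowers to [e]. /u/ is a high vowel immediately before /r/, so it lowers to [o]. /u/ is a high vowel immediately before /r/, so it lowers to [o]. → [perraorgekor].
/liirzitudeire/: /i/ is a high vowel immediately before /r/, so it lowers to [e]. /i/ is a high vowel immediately before /r/, so it lowers to [e]. → [lierzitudeere].
/eirtaurnioxokoir/: /i/ is a high vowel immediately before /r/, so it lowers to [e]. /u/ is a high vowel immediately before /r/, so it lowers to [o]. /i/ is a high vowel immediately before /r/, so it lowers to [e]. → [eertaornioxokoer].

kowsorjeresa, perraorgekor, lierzitudeere, eertaornioxokoer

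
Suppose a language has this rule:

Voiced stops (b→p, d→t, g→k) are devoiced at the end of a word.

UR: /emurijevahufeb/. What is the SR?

/b/ is a voiced stop in word-final position, so it devoices to [p].
Surface form: [emurijevahufep].

emurijevahufep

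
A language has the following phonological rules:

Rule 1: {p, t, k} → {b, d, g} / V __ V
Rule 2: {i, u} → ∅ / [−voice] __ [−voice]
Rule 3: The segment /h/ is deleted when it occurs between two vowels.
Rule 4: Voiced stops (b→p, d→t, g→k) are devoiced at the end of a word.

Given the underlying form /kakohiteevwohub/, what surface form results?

Rule 1 (intervocalic voicing): /k/ is a voiceless stop between vowels /a/ and /o/, so it voices to [g]. /t/ is a voiceless stop between vowels /i/ and /e/, so it voices to [d]. /kakohiteevwohub/ → kagohideevwohub.
Rule 2 (high vowel syncope): no segment meets the environment; /kagohideevwohub/ is unchanged.
Rule 3 (intervocalic h-deletion): /h/ occurs between vowels /o/ and /i/, so it deletes. /h/ occurs between vowels /o/ and /u/, so it deletes. /kagohideevwohub/ → kagoideevwoub.
Rule 4 (final devoicing): /b/ is a voiced stop in word-final position, so it devoices to [p]. /kagoideevwoub/ → kagoideevwoup.

kagoideevwoup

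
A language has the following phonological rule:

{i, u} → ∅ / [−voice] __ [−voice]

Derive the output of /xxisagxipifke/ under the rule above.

xxsagxpfke

/i/ is a high vowel flanked by voiceless consonants /x/ and /s/, so it deletes.
/i/ is a high vowel flanked by voiceless consonants /x/ and /p/, so it deletes.
/i/ is a high vowel flanked by voiceless consonants /p/ and /f/, so it deletes.
Surface form: [xxsagxpfke].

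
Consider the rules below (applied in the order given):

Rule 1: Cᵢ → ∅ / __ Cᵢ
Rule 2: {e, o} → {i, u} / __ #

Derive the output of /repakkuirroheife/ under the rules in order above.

repakuiroheifi

Rule 1 (degemination): /kk/ is a geminate; the first /k/ deletes. /rr/ is a geminate; the first /r/ deletes. /repakkuirroheife/ → repakuiroheife.
Rule 2 (final vowel raising): /e/ is a mid vowel in word-final position, so it raises to [i]. /repakuiroheife/ → repakuiroheifi.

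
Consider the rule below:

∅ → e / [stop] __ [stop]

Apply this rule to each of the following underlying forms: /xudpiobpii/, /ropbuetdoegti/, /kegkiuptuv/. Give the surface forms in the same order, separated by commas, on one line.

/xudpiobpii/: /d/ and /p/ form a stop–stop cluster, so [e] is inserted between them. /b/ and /p/ form a stop–stop cluster, so [e] is inserted between them. → [xudepiobepii].
/ropbuetdoegti/: /p/ and /b/ form a stop–stop cluster, so [e] is inserted between them. /t/ and /d/ form a stop–stop cluster, so [e] is inserted between them. /g/ and /t/ form a stop–stop cluster, so [e] is inserted between them. → [ropebuetedoegeti].
/kegkiuptuv/: /g/ and /k/ form a stop–stop cluster, so [e] is inserted between them. /p/ and /t/ form a stop–stop cluster, so [e] is inserted between them. → [kegekiupetuv].

xudepiobepii, ropebuetedoegeti, kegekiupetuv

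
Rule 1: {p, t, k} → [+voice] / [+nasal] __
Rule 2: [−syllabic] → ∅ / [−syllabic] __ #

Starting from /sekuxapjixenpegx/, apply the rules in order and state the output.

Rule 1 (post-nasal voicing): /p/ is a voiceless stop immediately after the nasal /n/, so it voices to [b]. /sekuxapjixenpegx/ → sekuxapjixenbegx.
Rule 2 (final cluster simplification): /x/ is the second consonant of a word-final cluster /gx/, so it deletes. /sekuxapjixenbegx/ → sekuxapjixenbeg.

sekuxapjixenbeg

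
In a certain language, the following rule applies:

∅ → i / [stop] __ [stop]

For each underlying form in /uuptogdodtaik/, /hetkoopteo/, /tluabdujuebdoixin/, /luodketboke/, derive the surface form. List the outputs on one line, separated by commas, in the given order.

/uuptogdodtaik/: /p/ and /t/ form a stop–stop cluster, so [i] is inserted between them. /g/ and /d/ form a stop–stop cluster, so [i] is inserted between them. /d/ and /t/ form a stop–stop cluster, so [i] is inserted between them. → [uupitogidoditaik].
/hetkoopteo/: /t/ and /k/ form a stop–stop cluster, so [i] is inserted between them. /p/ and /t/ form a stop–stop cluster, so [i] is inserted between them. → [hetikoopiteo].
/tluabdujuebdoixin/: /b/ and /d/ form a stop–stop cluster, so [i] is inserted between them. /b/ and /d/ form a stop–stop cluster, so [i] is inserted between them. → [tluabidujuebidoixin].
/luodketboke/: /d/ and /k/ form a stop–stop cluster, so [i] is inserted between them. /t/ and /b/ form a stop–stop cluster, so [i] is inserted between them. → [luodiketiboke].

uupitogidoditaik, hetikoopiteo, tluabidujuebidoixin, luodiketiboke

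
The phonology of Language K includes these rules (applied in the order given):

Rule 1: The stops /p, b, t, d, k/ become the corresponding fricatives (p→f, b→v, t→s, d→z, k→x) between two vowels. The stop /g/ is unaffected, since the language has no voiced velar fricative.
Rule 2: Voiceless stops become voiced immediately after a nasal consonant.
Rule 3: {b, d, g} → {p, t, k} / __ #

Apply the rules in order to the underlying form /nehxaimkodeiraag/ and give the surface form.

nehxaimgozeiraak

Rule 1 (intervocalic spirantization): /d/ is a stop between vowels /o/ and /e/, so it spirantizes to the fricative [z]. /nehxaimkodeiraag/ → nehxaimkozeiraag.
Rule 2 (post-nasal voicing): /k/ is a voiceless stop immediately after the nasal /m/, so it voices to [g]. /nehxaimkozeiraag/ → nehxaimgozeiraag.
Rule 3 (final devoicing): /g/ is a voiced stop in word-final position, so it devoices to [k]. /nehxaimgozeiraag/ → nehxaimgozeiraak.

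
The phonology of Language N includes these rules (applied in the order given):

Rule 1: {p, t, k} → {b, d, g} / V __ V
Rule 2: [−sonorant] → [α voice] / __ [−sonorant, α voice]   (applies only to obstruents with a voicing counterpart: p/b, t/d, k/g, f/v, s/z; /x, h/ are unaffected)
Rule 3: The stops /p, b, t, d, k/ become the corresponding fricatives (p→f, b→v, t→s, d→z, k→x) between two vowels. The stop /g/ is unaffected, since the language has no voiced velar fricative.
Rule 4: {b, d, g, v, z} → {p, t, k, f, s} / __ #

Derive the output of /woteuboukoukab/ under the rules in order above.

Rule 1 (intervocalic voicing): /t/ is a voiceless stop between vowels /o/ and /e/, so it voices to [d]. /k/ is a voiceless stop between vowels /u/ and /o/, so it voices to [g]. /k/ is a voiceless stop between vowels /u/ and /a/, so it voices to [g]. /woteuboukoukab/ → wodeubougougab.
Rule 2 (regressive voicing assimilation): no segment meets the environment; /wodeubougougab/ is unchanged.
Rule 3 (intervocalic spirantization): /d/ is a stop between vowels /o/ and /e/, so it spirantizes to the fricative [z]. /b/ is a stop between vowels /u/ and /o/, so it spirantizes to the fricative [v]. /wodeubougougab/ → wozeuvougougab.
Rule 4 (final devoicing): /b/ is a voiced obstruent in word-final position, so it devoices to [p]. /wozeuvougougab/ → wozeuvougougap.

wozeuvougougap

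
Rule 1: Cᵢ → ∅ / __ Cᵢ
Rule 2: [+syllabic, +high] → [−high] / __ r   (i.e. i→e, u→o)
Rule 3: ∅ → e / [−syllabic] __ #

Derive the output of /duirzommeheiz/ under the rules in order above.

Rule 1 (degemination): /mm/ is a geminate; the first /m/ deletes. /duirzommeheiz/ → duirzomeheiz.
Rule 2 (pre-rhotic lowering): /i/ is a high vowel immediately before /r/, so it lowers to [e]. /duirzomeheiz/ → duerzomeheiz.
Rule 3 (final e-epenthesis): the form ends in the consonant /z/, so [e] is inserted word-finally. /duerzomeheiz/ → duerzomeheize.

duerzomeheize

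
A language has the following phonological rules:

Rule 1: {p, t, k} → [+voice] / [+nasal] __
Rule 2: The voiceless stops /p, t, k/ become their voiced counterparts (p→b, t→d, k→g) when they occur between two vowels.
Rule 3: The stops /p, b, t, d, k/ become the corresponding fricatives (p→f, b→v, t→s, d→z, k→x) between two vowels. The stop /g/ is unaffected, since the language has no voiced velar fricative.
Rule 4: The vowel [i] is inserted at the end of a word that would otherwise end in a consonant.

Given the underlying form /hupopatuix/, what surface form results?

Rule 1 (post-nasal voicing): no segment meets the environment; /hupopatuix/ is unchanged.
Rule 2 (intervocalic voicing): /p/ is a voiceless stop between vowels /u/ and /o/, so it voices to [b]. /p/ is a voiceless stop between vowels /o/ and /a/, so it voices to [b]. /t/ is a voiceless stop between vowels /a/ and /u/, so it voices to [d]. /hupopatuix/ → hubobaduix.
Rule 3 (intervocalic spirantization): /b/ is a stop between vowels /u/ and /o/, so it spirantizes to the fricative [v]. /b/ is a stop between vowels /o/ and /a/, so it spirantizes to the fricative [v]. /d/ is a stop between vowels /a/ and /u/, so it spirantizes to the fricative [z]. /hubobaduix/ → huvovazuix.
Rule 4 (final i-epenthesis): the form ends in the consonant /x/, so [i] is inserted word-finally. /huvovazuix/ → huvovazuixi.

huvovazuixi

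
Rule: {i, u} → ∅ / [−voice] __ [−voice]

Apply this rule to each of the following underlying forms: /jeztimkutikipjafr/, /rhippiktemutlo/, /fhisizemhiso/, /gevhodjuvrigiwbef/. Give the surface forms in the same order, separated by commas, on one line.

/jeztimkutikipjafr/: /u/ is a high vowel flanked by voiceless consonants /k/ and /t/, so it deletes. /i/ is a high vowel flanked by voiceless consonants /t/ and /k/, so it deletes. /i/ is a high vowel flanked by voiceless consonants /k/ and /p/, so it deletes. → [jeztimktkpjafr].
/rhippiktemutlo/: /i/ is a high vowel flanked by voiceless consonants /h/ and /p/, so it deletes. /i/ is a high vowel flanked by voiceless consonants /p/ and /k/, so it deletes. → [rhppktemutlo].
/fhisizemhiso/: /i/ is a high vowel flanked by voiceless consonants /h/ and /s/, so it deletes. /i/ is a high vowel flanked by voiceless consonants /h/ and /s/, so it deletes. → [fhsizemhso].
/gevhodjuvrigiwbef/: the rule's environment is not met; surfaces unchanged as [gevhodjuvrigiwbef].

jeztimktkpjafr, rhppktemutlo, fhsizemhso, gevhodjuvrigiwbef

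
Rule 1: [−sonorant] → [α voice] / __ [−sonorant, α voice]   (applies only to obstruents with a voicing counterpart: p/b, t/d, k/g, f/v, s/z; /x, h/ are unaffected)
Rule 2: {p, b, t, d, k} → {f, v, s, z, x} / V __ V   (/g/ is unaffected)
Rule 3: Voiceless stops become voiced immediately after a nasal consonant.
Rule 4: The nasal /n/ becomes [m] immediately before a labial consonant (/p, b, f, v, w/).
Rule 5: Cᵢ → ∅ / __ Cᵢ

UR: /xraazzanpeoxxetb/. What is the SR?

Rule 1 (regressive voicing assimilation): /t/ precedes the voiced obstruent /b/, so it voices to [d] by assimilation. /xraazzanpeoxxetb/ → xraazzanpeoxxedb.
Rule 2 (intervocalic spirantization): no segment meets the environment; /xraazzanpeoxxedb/ is unchanged.
Rule 3 (post-nasal voicing): /p/ is a voiceless stop immediately after the nasal /n/, so it voices to [b]. /xraazzanpeoxxedb/ → xraazzanbeoxxedb.
Rule 4 (nasal place assimilation): /n/ precedes the labial consonant /b/, so it assimilates in place to [m]. /xraazzanbeoxxedb/ → xraazzambeoxxedb.
Rule 5 (degemination): /zz/ is a geminate; the first /z/ deletes. /xx/ is a geminate; the first /x/ deletes. /xraazzambeoxxedb/ → xraazambeoxedb.

xraazambeoxedb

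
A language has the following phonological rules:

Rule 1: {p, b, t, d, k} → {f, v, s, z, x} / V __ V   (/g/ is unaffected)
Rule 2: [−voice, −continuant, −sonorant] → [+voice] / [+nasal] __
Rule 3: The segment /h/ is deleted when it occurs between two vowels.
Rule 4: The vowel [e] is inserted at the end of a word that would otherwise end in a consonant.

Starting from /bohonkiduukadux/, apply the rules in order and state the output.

boongizuuxazuxe

Rule 1 (intervocalic spirantization): /d/ is a stop between vowels /i/ and /u/, so it spirantizes to the fricative [z]. /k/ is a stop between vowels /u/ and /a/, so it spirantizes to the fricative [x]. /d/ is a stop between vowels /a/ and /u/, so it spirantizes to the fricative [z]. /bohonkiduukadux/ → bohonkizuuxazux.
Rule 2 (post-nasal voicing): /k/ is a voiceless stop immediately after the nasal /n/, so it voices to [g]. /bohonkizuuxazux/ → bohongizuuxazux.
Rule 3 (intervocalic h-deletion): /h/ occurs between vowels /o/ and /o/, so it deletes. /bohongizuuxazux/ → boongizuuxazux.
Rule 4 (final e-epenthesis): the form ends in the consonant /x/, so [e] is inserted word-finally. /boongizuuxazux/ → boongizuuxazuxe.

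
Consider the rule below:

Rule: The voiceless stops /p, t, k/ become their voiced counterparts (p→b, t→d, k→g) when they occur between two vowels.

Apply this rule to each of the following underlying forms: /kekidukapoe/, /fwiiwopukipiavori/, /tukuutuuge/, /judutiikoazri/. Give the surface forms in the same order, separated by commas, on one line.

kegidugaboe, fwiiwobugibiavori, tuguuduuge, jududiigoazri

/kekidukapoe/: /k/ is a voiceless stop between vowels /e/ and /i/, so it voices to [g]. /k/ is a voiceless stop between vowels /u/ and /a/, so it voices to [g]. /p/ is a voiceless stop between vowels /a/ and /o/, so it voices to [b]. → [kegidugaboe].
/fwiiwopukipiavori/: /p/ is a voiceless stop between vowels /o/ and /u/, so it voices to [b]. /k/ is a voiceless stop between vowels /u/ and /i/, so it voices to [g]. /p/ is a voiceless stop between vowels /i/ and /i/, so it voices to [b]. → [fwiiwobugibiavori].
/tukuutuuge/: /k/ is a voiceless stop between vowels /u/ and /u/, so it voices to [g]. /t/ is a voiceless stop between vowels /u/ and /u/, so it voices to [d]. → [tuguuduuge].
/judutiikoazri/: /t/ is a voiceless stop between vowels /u/ and /i/, so it voices to [d]. /k/ is a voiceless stop between vowels /i/ and /o/, so it voices to [g]. → [jududiigoazri].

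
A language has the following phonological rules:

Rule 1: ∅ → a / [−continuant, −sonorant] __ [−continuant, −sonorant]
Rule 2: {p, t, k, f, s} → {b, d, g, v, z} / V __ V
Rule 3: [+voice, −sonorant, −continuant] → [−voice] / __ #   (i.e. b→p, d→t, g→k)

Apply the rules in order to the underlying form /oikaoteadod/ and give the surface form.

Rule 1 (stop-cluster a-epenthesis): no segment meets the environment; /oikaoteadod/ is unchanged.
Rule 2 (intervocalic voicing): /k/ is a voiceless obstruent between vowels /i/ and /a/, so it voices to [g]. /t/ is a voiceless obstruent between vowels /o/ and /e/, so it voices to [d]. /oikaoteadod/ → oigaodeadod.
Rule 3 (final devoicing): /d/ is a voiced stop in word-final position, so it devoices to [t]. /oigaodeadod/ → oigaodeadot.

oigaodeadot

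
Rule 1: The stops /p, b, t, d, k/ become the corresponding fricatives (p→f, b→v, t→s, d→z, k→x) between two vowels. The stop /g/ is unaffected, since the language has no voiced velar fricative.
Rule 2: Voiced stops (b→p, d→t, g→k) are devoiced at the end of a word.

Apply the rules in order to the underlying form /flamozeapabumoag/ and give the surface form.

flamozeafavumoak

Rule 1 (intervocalic spirantization): /p/ is a stop between vowels /a/ and /a/, so it spirantizes to the fricative [f]. /b/ is a stop between vowels /a/ and /u/, so it spirantizes to the fricative [v]. /flamozeapabumoag/ → flamozeafavumoag.
Rule 2 (final devoicing): /g/ is a voiced stop in word-final position, so it devoices to [k]. /flamozeafavumoag/ → flamozeafavumoak.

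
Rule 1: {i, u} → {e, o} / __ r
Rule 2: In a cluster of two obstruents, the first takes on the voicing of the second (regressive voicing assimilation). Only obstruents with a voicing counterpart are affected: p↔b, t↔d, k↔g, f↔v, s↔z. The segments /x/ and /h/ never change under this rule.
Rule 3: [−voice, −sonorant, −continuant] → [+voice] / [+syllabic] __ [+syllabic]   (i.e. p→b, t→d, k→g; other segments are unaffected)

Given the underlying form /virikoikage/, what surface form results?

Rule 1 (pre-rhotic lowering): /i/ is a high vowel immediately before /r/, so it lowers to [e]. /virikoikage/ → verikoikage.
Rule 2 (regressive voicing assimilation): no segment meets the environment; /verikoikage/ is unchanged.
Rule 3 (intervocalic voicing): /k/ is a voiceless stop between vowels /i/ and /o/, so it voices to [g]. /k/ is a voiceless stop between vowels /i/ and /a/, so it voices to [g]. /verikoikage/ → verigoigage.

verigoigage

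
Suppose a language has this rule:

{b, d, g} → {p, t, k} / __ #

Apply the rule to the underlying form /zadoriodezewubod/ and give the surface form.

zadoriodezewubot

/d/ is a voiced stop in word-final position, so it devoices to [t].
Surface form: [zadoriodezewubot].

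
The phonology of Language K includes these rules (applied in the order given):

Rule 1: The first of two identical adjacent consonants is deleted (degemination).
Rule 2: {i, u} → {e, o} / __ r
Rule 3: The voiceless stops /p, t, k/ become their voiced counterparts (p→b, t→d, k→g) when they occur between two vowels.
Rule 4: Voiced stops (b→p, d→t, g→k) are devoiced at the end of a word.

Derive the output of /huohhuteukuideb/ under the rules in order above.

huohudeuguidep

Rule 1 (degemination): /hh/ is a geminate; the first /h/ deletes. /huohhuteukuideb/ → huohuteukuideb.
Rule 2 (pre-rhotic lowering): no segment meets the environment; /huohuteukuideb/ is unchanged.
Rule 3 (intervocalic voicing): /t/ is a voiceless stop between vowels /u/ and /e/, so it voices to [d]. /k/ is a voiceless stop between vowels /u/ and /u/, so it voices to [g]. /huohuteukuideb/ → huohudeuguideb.
Rule 4 (final devoicing): /b/ is a voiced stop in word-final position, so it devoices to [p]. /huohudeuguideb/ → huohudeuguidep.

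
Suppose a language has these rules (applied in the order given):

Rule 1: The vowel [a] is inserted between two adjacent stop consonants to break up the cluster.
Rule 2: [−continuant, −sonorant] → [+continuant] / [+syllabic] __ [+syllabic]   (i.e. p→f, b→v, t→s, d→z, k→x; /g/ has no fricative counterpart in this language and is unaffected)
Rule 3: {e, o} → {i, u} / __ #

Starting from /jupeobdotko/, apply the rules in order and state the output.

Rule 1 (stop-cluster a-epenthesis): /b/ and /d/ form a stop–stop cluster, so [a] is inserted between them. /t/ and /k/ form a stop–stop cluster, so [a] is inserted between them. /jupeobdotko/ → jupeobadotako.
Rule 2 (intervocalic spirantization): /p/ is a stop between vowels /u/ and /e/, so it spirantizes to the fricative [f]. /b/ is a stop between vowels /o/ and /a/, so it spirantizes to the fricative [v]. /d/ is a stop between vowels /a/ and /o/, so it spirantizes to the fricative [z]. /t/ is a stop between vowels /o/ and /a/, so it spirantizes to the fricative [s]. /k/ is a stop between vowels /a/ and /o/, so it spirantizes to the fricative [x]. /jupeobadotako/ → jufeovazosaxo.
Rule 3 (final vowel raising): /o/ is a mid vowel in word-final position, so it raises to [u]. /jufeovazosaxo/ → jufeovazosaxu.

jufeovazosaxu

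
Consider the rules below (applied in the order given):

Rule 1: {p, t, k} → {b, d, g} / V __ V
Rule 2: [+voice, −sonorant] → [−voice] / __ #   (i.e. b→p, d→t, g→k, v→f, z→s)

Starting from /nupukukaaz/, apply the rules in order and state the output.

Rule 1 (intervocalic voicing): /p/ is a voiceless stop between vowels /u/ and /u/, so it voices to [b]. /k/ is a voiceless stop between vowels /u/ and /u/, so it voices to [g]. /k/ is a voiceless stop between vowels /u/ and /a/, so it voices to [g]. /nupukukaaz/ → nubugugaaz.
Rule 2 (final devoicing): /z/ is a voiced obstruent in word-final position, so it devoices to [s]. /nubugugaaz/ → nubugugaas.

nubugugaas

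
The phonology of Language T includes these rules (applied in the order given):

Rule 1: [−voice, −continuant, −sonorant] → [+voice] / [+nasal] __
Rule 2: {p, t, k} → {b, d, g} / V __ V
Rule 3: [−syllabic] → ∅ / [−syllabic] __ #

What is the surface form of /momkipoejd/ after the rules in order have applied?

Rule 1 (post-nasal voicing): /k/ is a voiceless stop immediately after the nasal /m/, so it voices to [g]. /momkipoejd/ → momgipoejd.
Rule 2 (intervocalic voicing): /p/ is a voiceless stop between vowels /i/ and /o/, so it voices to [b]. /momgipoejd/ → momgiboejd.
Rule 3 (final cluster simplification): /d/ is the second consonant of a word-final cluster /jd/, so it deletes. /momgiboejd/ → momgiboej.

momgiboej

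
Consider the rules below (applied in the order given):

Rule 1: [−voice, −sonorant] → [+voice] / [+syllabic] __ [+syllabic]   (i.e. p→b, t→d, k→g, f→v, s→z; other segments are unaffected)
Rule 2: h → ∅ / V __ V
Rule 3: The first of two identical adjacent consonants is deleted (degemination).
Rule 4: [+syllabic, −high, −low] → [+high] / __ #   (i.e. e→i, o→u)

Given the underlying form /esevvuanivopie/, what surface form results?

ezevuanivobii

Rule 1 (intervocalic voicing): /s/ is a voiceless obstruent between vowels /e/ and /e/, so it voices to [z]. /p/ is a voiceless obstruent between vowels /o/ and /i/, so it voices to [b]. /esevvuanivopie/ → ezevvuanivobie.
Rule 2 (intervocalic h-deletion): no segment meets the environment; /ezevvuanivobie/ is unchanged.
Rule 3 (degemination): /vv/ is a geminate; the first /v/ deletes. /ezevvuanivobie/ → ezevuanivobie.
Rule 4 (final vowel raising): /e/ is a mid vowel in word-final position, so it raises to [i]. /ezevuanivobie/ → ezevuanivobii.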